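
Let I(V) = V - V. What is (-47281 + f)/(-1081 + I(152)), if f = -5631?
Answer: 52912/1081 ≈ 48.947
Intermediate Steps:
I(V) = 0
(-47281 + f)/(-1081 + I(152)) = (-47281 - 5631)/(-1081 + 0) = -52912/(-1081) = -52912*(-1/1081) = 52912/1081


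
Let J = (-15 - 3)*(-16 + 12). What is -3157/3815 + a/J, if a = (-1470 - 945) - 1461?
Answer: -178741/3270 ≈ -54.661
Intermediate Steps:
a = -3876 (a = -2415 - 1461 = -3876)
J = 72 (J = -18*(-4) = 72)
-3157/3815 + a/J = -3157/3815 - 3876/72 = -3157*1/3815 - 3876*1/72 = -451/545 - 323/6 = -178741/3270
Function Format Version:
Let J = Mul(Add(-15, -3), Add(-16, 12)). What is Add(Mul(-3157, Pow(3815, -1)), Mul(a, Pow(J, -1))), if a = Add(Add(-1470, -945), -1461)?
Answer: Rational(-178741, 3270) ≈ -54.661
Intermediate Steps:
a = -3876 (a = Add(-2415, -1461) = -3876)
J = 72 (J = Mul(-18, -4) = 72)
Add(Mul(-3157, Pow(3815, -1)), Mul(a, Pow(J, -1))) = Add(Mul(-3157, Pow(3815, -1)), Mul(-3876, Pow(72, -1))) = Add(Mul(-3157, Rational(1, 3815)), Mul(-3876, Rational(1, 72))) = Add(Rational(-451, 545), Rational(-323, 6)) = Rational(-178741, 3270)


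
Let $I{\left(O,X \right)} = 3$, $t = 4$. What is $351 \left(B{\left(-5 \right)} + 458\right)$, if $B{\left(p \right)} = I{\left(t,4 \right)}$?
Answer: $161811$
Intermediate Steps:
$B{\left(p \right)} = 3$
$351 \left(B{\left(-5 \right)} + 458\right) = 351 \left(3 + 458\right) = 351 \cdot 461 = 161811$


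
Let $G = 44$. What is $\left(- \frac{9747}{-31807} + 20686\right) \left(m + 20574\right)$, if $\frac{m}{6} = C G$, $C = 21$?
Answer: $\frac{17184843457182}{31807} \approx 5.4028 \cdot 10^{8}$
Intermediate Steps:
$m = 5544$ ($m = 6 \cdot 21 \cdot 44 = 6 \cdot 924 = 5544$)
$\left(- \frac{9747}{-31807} + 20686\right) \left(m + 20574\right) = \left(- \frac{9747}{-31807} + 20686\right) \left(5544 + 20574\right) = \left(\left(-9747\right) \left(- \frac{1}{31807}\right) + 20686\right) 26118 = \left(\frac{9747}{31807} + 20686\right) 26118 = \frac{657969349}{31807} \cdot 26118 = \frac{17184843457182}{31807}$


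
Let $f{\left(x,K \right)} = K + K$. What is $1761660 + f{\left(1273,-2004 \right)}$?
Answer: $1757652$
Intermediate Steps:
$f{\left(x,K \right)} = 2 K$
$1761660 + f{\left(1273,-2004 \right)} = 1761660 + 2 \left(-2004\right) = 1761660 - 4008 = 1757652$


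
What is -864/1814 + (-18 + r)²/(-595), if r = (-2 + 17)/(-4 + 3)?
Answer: -1244763/539665 ≈ -2.3065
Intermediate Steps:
r = -15 (r = 15/(-1) = 15*(-1) = -15)
-864/1814 + (-18 + r)²/(-595) = -864/1814 + (-18 - 15)²/(-595) = -864*1/1814 + (-33)²*(-1/595) = -432/907 + 1089*(-1/595) = -432/907 - 1089/595 = -1244763/539665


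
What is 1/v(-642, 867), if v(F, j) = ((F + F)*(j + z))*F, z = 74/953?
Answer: 953/681162834600 ≈ 1.3991e-9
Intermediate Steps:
z = 74/953 (z = 74*(1/953) = 74/953 ≈ 0.077649)
v(F, j) = 2*F**2*(74/953 + j) (v(F, j) = ((F + F)*(j + 74/953))*F = ((2*F)*(74/953 + j))*F = (2*F*(74/953 + j))*F = 2*F**2*(74/953 + j))
1/v(-642, 867) = 1/((-642)**2*(148/953 + 2*867)) = 1/(412164*(148/953 + 1734)) = 1/(412164*(1652650/953)) = 1/(681162834600/953) = 953/681162834600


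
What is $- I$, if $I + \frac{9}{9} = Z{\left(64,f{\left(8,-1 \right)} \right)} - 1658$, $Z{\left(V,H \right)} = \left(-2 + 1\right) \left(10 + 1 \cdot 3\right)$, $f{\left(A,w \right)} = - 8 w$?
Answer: $1672$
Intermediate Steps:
$Z{\left(V,H \right)} = -13$ ($Z{\left(V,H \right)} = - (10 + 3) = \left(-1\right) 13 = -13$)
$I = -1672$ ($I = -1 - 1671 = -1672$)
$- I = \left(-1\right) \left(-1672\right) = 1672$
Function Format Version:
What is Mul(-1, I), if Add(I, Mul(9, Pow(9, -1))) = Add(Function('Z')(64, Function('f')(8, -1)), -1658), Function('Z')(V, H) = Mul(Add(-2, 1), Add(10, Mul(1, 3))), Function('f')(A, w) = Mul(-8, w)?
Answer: 1672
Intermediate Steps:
Function('Z')(V, H) = -13 (Function('Z')(V, H) = Mul(-1, Add(10, 3)) = Mul(-1, 13) = -13)
I = -1672 (I = Add(-1, Add(-13, -1658)) = Add(-1, -1671) = -1672)
Mul(-1, I) = Mul(-1, -1672) = 1672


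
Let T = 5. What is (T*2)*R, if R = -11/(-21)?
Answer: 110/21 ≈ 5.2381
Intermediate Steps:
R = 11/21 (R = -11*(-1/21) = 11/21 ≈ 0.52381)
(T*2)*R = (5*2)*(11/21) = 10*(11/21) = 110/21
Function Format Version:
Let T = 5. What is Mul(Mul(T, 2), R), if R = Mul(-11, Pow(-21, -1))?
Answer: Rational(110, 21) ≈ 5.2381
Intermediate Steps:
R = Rational(11, 21) (R = Mul(-11, Rational(-1, 21)) = Rational(11, 21) ≈ 0.52381)
Mul(Mul(T, 2), R) = Mul(Mul(5, 2), Rational(11, 21)) = Mul(10, Rational(11, 21)) = Rational(110, 21)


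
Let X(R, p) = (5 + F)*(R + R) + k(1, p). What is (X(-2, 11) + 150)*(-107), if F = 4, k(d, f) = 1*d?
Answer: -12305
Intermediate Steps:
k(d, f) = d
X(R, p) = 1 + 18*R (X(R, p) = (5 + 4)*(R + R) + 1 = 9*(2*R) + 1 = 18*R + 1 = 1 + 18*R)
(X(-2, 11) + 150)*(-107) = ((1 + 18*(-2)) + 150)*(-107) = ((1 - 36) + 150)*(-107) = (-35 + 150)*(-107) = 115*(-107) = -12305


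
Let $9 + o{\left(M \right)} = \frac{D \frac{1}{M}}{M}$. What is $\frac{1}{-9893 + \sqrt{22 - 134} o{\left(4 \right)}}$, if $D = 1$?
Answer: $- \frac{12176}{120468179} + \frac{44 i \sqrt{7}}{120468179} \approx -0.00010107 + 9.6634 \cdot 10^{-7} i$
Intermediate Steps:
$o{\left(M \right)} = -9 + \frac{1}{M^{2}}$ ($o{\left(M \right)} = -9 + \frac{1 \frac{1}{M}}{M} = -9 + \frac{1}{M M} = -9 + \frac{1}{M^{2}}$)
$\frac{1}{-9893 + \sqrt{22 - 134} o{\left(4 \right)}} = \frac{1}{-9893 + \sqrt{22 - 134} \left(-9 + \frac{1}{16}\right)} = \frac{1}{-9893 + \sqrt{-112} \left(-9 + \frac{1}{16}\right)} = \frac{1}{-9893 + 4 i \sqrt{7} \left(- \frac{143}{16}\right)} = \frac{1}{-9893 - \frac{143 i \sqrt{7}}{4}}$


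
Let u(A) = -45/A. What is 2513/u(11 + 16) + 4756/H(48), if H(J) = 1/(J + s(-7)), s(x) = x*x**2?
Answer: -7022639/5 ≈ -1.4045e+6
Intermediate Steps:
s(x) = x**3
H(J) = 1/(-343 + J) (H(J) = 1/(J + (-7)**3) = 1/(J - 343) = 1/(-343 + J))
2513/u(11 + 16) + 4756/H(48) = 2513/((-45/(11 + 16))) + 4756/(1/(-343 + 48)) = 2513/((-45/27)) + 4756/(1/(-295)) = 2513/((-45*1/27)) + 4756/(-1/295) = 2513/(-5/3) + 4756*(-295) = 2513*(-3/5) - 1403020 = -7539/5 - 1403020 = -7022639/5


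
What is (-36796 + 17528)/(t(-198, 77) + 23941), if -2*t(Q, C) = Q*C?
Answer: -4817/7891 ≈ -0.61044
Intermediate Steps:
t(Q, C) = -C*Q/2 (t(Q, C) = -Q*C/2 = -C*Q/2)
(-36796 + 17528)/(t(-198, 77) + 23941) = (-36796 + 17528)/(-½*77*(-198) + 23941) = -19268/(7623 + 23941) = -19268/31564 = -19268*1/31564 = -4817/7891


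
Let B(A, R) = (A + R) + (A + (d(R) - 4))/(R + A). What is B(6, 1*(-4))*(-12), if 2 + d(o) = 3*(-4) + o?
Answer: 72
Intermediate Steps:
d(o) = -14 + o (d(o) = -2 + (3*(-4) + o) = -2 + (-12 + o) = -14 + o)
B(A, R) = A + R + (-18 + A + R)/(A + R) (B(A, R) = (A + R) + (A + ((-14 + R) - 4))/(R + A) = (A + R) + (A + (-18 + R))/(A + R) = (A + R) + (-18 + A + R)/(A + R) = A + R + (-18 + A + R)/(A + R))
B(6, 1*(-4))*(-12) = ((-18 + 6 + 1*(-4) + 6² + (1*(-4))² + 2*6*(1*(-4)))/(6 + 1*(-4)))*(-12) = ((-18 + 6 - 4 + 36 + (-4)² + 2*6*(-4))/(6 - 4))*(-12) = ((-18 + 6 - 4 + 36 + 16 - 48)/2)*(-12) = ((½)*(-12))*(-12) = -6*(-12) = 72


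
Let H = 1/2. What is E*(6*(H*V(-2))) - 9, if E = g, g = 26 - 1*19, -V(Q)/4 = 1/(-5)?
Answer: 39/5 ≈ 7.8000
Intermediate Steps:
V(Q) = 4/5 (V(Q) = -4/(-5) = -4*(-1/5) = 4/5)
H = 1/2 (H = 1*(1/2) = 1/2 ≈ 0.50000)
g = 7 (g = 26 - 19 = 7)
E = 7
E*(6*(H*V(-2))) - 9 = 7*(6*((1/2)*(4/5))) - 9 = 7*(6*(2/5)) - 9 = 7*(12/5) - 9 = 84/5 - 9 = 39/5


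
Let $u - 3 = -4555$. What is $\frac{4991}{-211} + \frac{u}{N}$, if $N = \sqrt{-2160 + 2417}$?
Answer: $- \frac{4991}{211} - \frac{4552 \sqrt{257}}{257} \approx -307.6$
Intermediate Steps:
$u = -4552$ ($u = 3 - 4555 = -4552$)
$N = \sqrt{257} \approx 16.031$
$\frac{4991}{-211} + \frac{u}{N} = \frac{4991}{-211} - \frac{4552}{\sqrt{257}} = 4991 \left(- \frac{1}{211}\right) - 4552 \frac{\sqrt{257}}{257} = - \frac{4991}{211} - \frac{4552 \sqrt{257}}{257}$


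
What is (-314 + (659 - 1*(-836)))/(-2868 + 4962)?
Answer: 1181/2094 ≈ 0.56399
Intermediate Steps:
(-314 + (659 - 1*(-836)))/(-2868 + 4962) = (-314 + (659 + 836))/2094 = (-314 + 1495)*(1/2094) = 1181*(1/2094) = 1181/2094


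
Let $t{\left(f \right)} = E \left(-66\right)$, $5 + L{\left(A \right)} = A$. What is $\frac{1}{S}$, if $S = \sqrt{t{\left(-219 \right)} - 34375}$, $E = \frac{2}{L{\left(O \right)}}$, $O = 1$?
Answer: $- \frac{i \sqrt{34342}}{34342} \approx - 0.0053962 i$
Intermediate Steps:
$L{\left(A \right)} = -5 + A$
$E = - \frac{1}{2}$ ($E = \frac{2}{-5 + 1} = \frac{2}{-4} = 2 \left(- \frac{1}{4}\right) = - \frac{1}{2} \approx -0.5$)
$t{\left(f \right)} = 33$ ($t{\left(f \right)} = \left(- \frac{1}{2}\right) \left(-66\right) = 33$)
$S = i \sqrt{34342}$ ($S = \sqrt{33 - 34375} = \sqrt{-34342} = i \sqrt{34342} \approx 185.32 i$)
$\frac{1}{S} = \frac{1}{i \sqrt{34342}} = - \frac{i \sqrt{34342}}{34342}$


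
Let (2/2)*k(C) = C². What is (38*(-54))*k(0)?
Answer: 0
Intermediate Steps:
k(C) = C²
(38*(-54))*k(0) = (38*(-54))*0² = -2052*0 = 0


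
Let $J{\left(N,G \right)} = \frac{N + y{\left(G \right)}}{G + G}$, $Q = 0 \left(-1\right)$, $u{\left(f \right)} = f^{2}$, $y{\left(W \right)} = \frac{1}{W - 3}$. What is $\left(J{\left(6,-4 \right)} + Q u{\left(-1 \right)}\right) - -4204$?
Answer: $\frac{235383}{56} \approx 4203.3$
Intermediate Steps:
$y{\left(W \right)} = \frac{1}{-3 + W}$
$Q = 0$
$J{\left(N,G \right)} = \frac{N + \frac{1}{-3 + G}}{2 G}$ ($J{\left(N,G \right)} = \frac{N + \frac{1}{-3 + G}}{G + G} = \frac{N + \frac{1}{-3 + G}}{2 G}$)
$\left(J{\left(6,-4 \right)} + Q u{\left(-1 \right)}\right) - -4204 = \left(\frac{1 + 6 \left(-3 - 4\right)}{2 \left(-4\right) \left(-3 - 4\right)} + 0 \left(-1\right)^{2}\right) - -4204 = \left(\frac{1}{2} \left(- \frac{1}{4}\right) \frac{1}{-7} \left(1 + 6 \left(-7\right)\right) + 0 \cdot 1\right) + 4204 = \left(\frac{1}{2} \left(- \frac{1}{4}\right) \left(- \frac{1}{7}\right) \left(1 - 42\right) + 0\right) + 4204 = \left(\frac{1}{2} \left(- \frac{1}{4}\right) \left(- \frac{1}{7}\right) \left(-41\right) + 0\right) + 4204 = \left(- \frac{41}{56} + 0\right) + 4204 = - \frac{41}{56} + 4204 = \frac{235383}{56}$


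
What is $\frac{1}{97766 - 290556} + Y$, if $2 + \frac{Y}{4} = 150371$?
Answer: $\frac{115958558039}{192790} \approx 6.0148 \cdot 10^{5}$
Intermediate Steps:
$Y = 601476$ ($Y = -8 + 4 \cdot 150371 = -8 + 601484 = 601476$)
$\frac{1}{97766 - 290556} + Y = \frac{1}{97766 - 290556} + 601476 = \frac{1}{-192790} + 601476 = - \frac{1}{192790} + 601476 = \frac{115958558039}{192790}$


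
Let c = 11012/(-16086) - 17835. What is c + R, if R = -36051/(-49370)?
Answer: -7081955572877/397082910 ≈ -17835.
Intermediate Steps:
R = 36051/49370 (R = -36051*(-1/49370) = 36051/49370 ≈ 0.73022)
c = -143452411/8043 (c = 11012*(-1/16086) - 17835 = -5506/8043 - 17835 = -143452411/8043 ≈ -17836.)
c + R = -143452411/8043 + 36051/49370 = -7081955572877/397082910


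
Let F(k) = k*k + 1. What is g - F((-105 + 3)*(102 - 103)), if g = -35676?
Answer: -46081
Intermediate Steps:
F(k) = 1 + k² (F(k) = k² + 1 = 1 + k²)
g - F((-105 + 3)*(102 - 103)) = -35676 - (1 + ((-105 + 3)*(102 - 103))²) = -35676 - (1 + (-102*(-1))²) = -35676 - (1 + 102²) = -35676 - (1 + 10404) = -35676 - 1*10405 = -35676 - 10405 = -46081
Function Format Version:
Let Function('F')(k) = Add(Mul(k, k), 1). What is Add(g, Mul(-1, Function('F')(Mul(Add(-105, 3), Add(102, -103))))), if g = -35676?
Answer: -46081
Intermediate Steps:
Function('F')(k) = Add(1, Pow(k, 2)) (Function('F')(k) = Add(Pow(k, 2), 1) = Add(1, Pow(k, 2)))
Add(g, Mul(-1, Function('F')(Mul(Add(-105, 3), Add(102, -103))))) = Add(-35676, Mul(-1, Add(1, Pow(Mul(Add(-105, 3), Add(102, -103)), 2)))) = Add(-35676, Mul(-1, Add(1, Pow(Mul(-102, -1), 2)))) = Add(-35676, Mul(-1, Add(1, Pow(102, 2)))) = Add(-35676, Mul(-1, Add(1, 10404))) = Add(-35676, Mul(-1, 10405)) = Add(-35676, -10405) = -46081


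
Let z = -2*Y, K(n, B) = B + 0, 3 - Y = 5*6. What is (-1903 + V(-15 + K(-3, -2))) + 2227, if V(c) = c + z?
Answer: 361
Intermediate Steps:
Y = -27 (Y = 3 - 5*6 = 3 - 1*30 = 3 - 30 = -27)
K(n, B) = B
z = 54 (z = -2*(-27) = 54)
V(c) = 54 + c (V(c) = c + 54 = 54 + c)
(-1903 + V(-15 + K(-3, -2))) + 2227 = (-1903 + (54 + (-15 - 2))) + 2227 = (-1903 + (54 - 17)) + 2227 = (-1903 + 37) + 2227 = -1866 + 2227 = 361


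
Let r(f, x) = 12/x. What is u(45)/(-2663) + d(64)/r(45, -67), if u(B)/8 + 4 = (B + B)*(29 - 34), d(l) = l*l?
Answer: -182692208/7989 ≈ -22868.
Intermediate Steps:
d(l) = l²
u(B) = -32 - 80*B (u(B) = -32 + 8*((B + B)*(29 - 34)) = -32 + 8*((2*B)*(-5)) = -32 + 8*(-10*B) = -32 - 80*B)
u(45)/(-2663) + d(64)/r(45, -67) = (-32 - 80*45)/(-2663) + 64²/((12/(-67))) = (-32 - 3600)*(-1/2663) + 4096/((12*(-1/67))) = -3632*(-1/2663) + 4096/(-12/67) = 3632/2663 + 4096*(-67/12) = 3632/2663 - 68608/3 = -182692208/7989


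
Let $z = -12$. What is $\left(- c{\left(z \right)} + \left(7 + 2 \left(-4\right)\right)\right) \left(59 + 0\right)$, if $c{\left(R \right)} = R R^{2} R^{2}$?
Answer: $14681029$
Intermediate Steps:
$c{\left(R \right)} = R^{5}$ ($c{\left(R \right)} = R^{3} R^{2} = R^{5}$)
$\left(- c{\left(z \right)} + \left(7 + 2 \left(-4\right)\right)\right) \left(59 + 0\right) = \left(- \left(-12\right)^{5} + \left(7 + 2 \left(-4\right)\right)\right) \left(59 + 0\right) = \left(\left(-1\right) \left(-248832\right) + \left(7 - 8\right)\right) 59 = \left(248832 - 1\right) 59 = 248831 \cdot 59 = 14681029$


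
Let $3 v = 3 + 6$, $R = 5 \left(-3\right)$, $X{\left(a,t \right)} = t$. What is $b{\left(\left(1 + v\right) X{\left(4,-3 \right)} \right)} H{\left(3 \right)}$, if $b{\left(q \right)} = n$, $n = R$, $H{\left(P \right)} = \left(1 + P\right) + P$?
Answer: $-105$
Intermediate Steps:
$R = -15$
$v = 3$ ($v = \frac{3 + 6}{3} = \frac{1}{3} \cdot 9 = 3$)
$H{\left(P \right)} = 1 + 2 P$
$n = -15$
$b{\left(q \right)} = -15$
$b{\left(\left(1 + v\right) X{\left(4,-3 \right)} \right)} H{\left(3 \right)} = - 15 \left(1 + 2 \cdot 3\right) = - 15 \left(1 + 6\right) = \left(-15\right) 7 = -105$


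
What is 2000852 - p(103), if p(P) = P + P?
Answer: 2000646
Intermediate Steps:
p(P) = 2*P
2000852 - p(103) = 2000852 - 2*103 = 2000852 - 1*206 = 2000852 - 206 = 2000646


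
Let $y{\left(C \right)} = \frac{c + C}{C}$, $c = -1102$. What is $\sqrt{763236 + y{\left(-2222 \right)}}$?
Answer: $\frac{7 \sqrt{19226123862}}{1111} \approx 873.63$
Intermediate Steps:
$y{\left(C \right)} = \frac{-1102 + C}{C}$
$\sqrt{763236 + y{\left(-2222 \right)}} = \sqrt{763236 + \frac{-1102 - 2222}{-2222}} = \sqrt{763236 - - \frac{1662}{1111}} = \sqrt{763236 + \frac{1662}{1111}} = \sqrt{\frac{847956858}{1111}} = \frac{7 \sqrt{19226123862}}{1111}$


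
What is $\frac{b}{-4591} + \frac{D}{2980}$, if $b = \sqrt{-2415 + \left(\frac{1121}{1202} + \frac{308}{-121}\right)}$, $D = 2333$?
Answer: $\frac{2333}{2980} - \frac{i \sqrt{422475360010}}{60702202} \approx 0.78289 - 0.010708 i$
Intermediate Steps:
$b = \frac{i \sqrt{422475360010}}{13222}$ ($b = \sqrt{-2415 + \left(1121 \cdot \frac{1}{1202} + 308 \left(- \frac{1}{121}\right)\right)} = \sqrt{-2415 + \left(\frac{1121}{1202} - \frac{28}{11}\right)} = \sqrt{-2415 - \frac{21325}{13222}} = \sqrt{- \frac{31952455}{13222}} = \frac{i \sqrt{422475360010}}{13222} \approx 49.159 i$)
$\frac{b}{-4591} + \frac{D}{2980} = \frac{\frac{1}{13222} i \sqrt{422475360010}}{-4591} + \frac{2333}{2980} = \frac{i \sqrt{422475360010}}{13222} \left(- \frac{1}{4591}\right) + 2333 \cdot \frac{1}{2980} = - \frac{i \sqrt{422475360010}}{60702202} + \frac{2333}{2980} = \frac{2333}{2980} - \frac{i \sqrt{422475360010}}{60702202}$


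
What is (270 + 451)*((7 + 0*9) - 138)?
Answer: -94451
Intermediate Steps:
(270 + 451)*((7 + 0*9) - 138) = 721*((7 + 0) - 138) = 721*(7 - 138) = 721*(-131) = -94451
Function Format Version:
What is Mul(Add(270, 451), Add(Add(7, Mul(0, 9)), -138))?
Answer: -94451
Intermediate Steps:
Mul(Add(270, 451), Add(Add(7, Mul(0, 9)), -138)) = Mul(721, Add(Add(7, 0), -138)) = Mul(721, Add(7, -138)) = Mul(721, -131) = -94451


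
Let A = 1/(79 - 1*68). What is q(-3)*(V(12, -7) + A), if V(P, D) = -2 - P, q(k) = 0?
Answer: 0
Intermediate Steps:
A = 1/11 (A = 1/(79 - 68) = 1/11 ≈ 0.090909)
q(-3)*(V(12, -7) + A) = 0*((-2 - 1*12) + 1/11) = 0*((-2 - 12) + 1/11) = 0*(-14 + 1/11) = 0*(-153/11) = 0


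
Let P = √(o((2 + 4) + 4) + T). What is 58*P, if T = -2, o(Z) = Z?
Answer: 116*√2 ≈ 164.05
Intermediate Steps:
P = 2*√2 (P = √(((2 + 4) + 4) - 2) = √((6 + 4) - 2) = √(10 - 2) = √8 = 2*√2 ≈ 2.8284)
58*P = 58*(2*√2) = 116*√2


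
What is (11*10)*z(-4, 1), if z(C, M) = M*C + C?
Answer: -880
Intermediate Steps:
z(C, M) = C + C*M (z(C, M) = C*M + C = C + C*M)
(11*10)*z(-4, 1) = (11*10)*(-4*(1 + 1)) = 110*(-4*2) = 110*(-8) = -880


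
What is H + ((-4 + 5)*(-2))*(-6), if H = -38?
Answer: -26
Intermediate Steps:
H + ((-4 + 5)*(-2))*(-6) = -38 + ((-4 + 5)*(-2))*(-6) = -38 + (1*(-2))*(-6) = -38 - 2*(-6) = -38 + 12 = -26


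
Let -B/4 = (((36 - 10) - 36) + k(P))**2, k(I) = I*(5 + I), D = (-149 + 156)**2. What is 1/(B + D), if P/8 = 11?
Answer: -1/267257055 ≈ -3.7417e-9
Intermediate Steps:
D = 49 (D = 7**2 = 49)
P = 88 (P = 8*11 = 88)
B = -267257104 (B = -4*(((36 - 10) - 36) + 88*(5 + 88))**2 = -4*((26 - 36) + 88*93)**2 = -4*(-10 + 8184)**2 = -4*8174**2 = -4*66814276 = -267257104)
1/(B + D) = 1/(-267257104 + 49) = 1/(-267257055) = -1/267257055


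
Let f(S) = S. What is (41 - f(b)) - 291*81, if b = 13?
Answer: -23543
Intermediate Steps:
(41 - f(b)) - 291*81 = (41 - 1*13) - 291*81 = (41 - 13) - 23571 = 28 - 23571 = -23543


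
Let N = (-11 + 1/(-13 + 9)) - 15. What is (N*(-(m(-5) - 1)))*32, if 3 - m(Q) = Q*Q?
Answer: -19320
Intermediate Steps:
m(Q) = 3 - Q² (m(Q) = 3 - Q*Q = 3 - Q²)
N = -105/4 (N = (-11 + 1/(-4)) - 15 = (-11 - ¼) - 15 = -45/4 - 15 = -105/4 ≈ -26.250)
(N*(-(m(-5) - 1)))*32 = -(-105)*((3 - 1*(-5)²) - 1)/4*32 = -(-105)*((3 - 1*25) - 1)/4*32 = -(-105)*((3 - 25) - 1)/4*32 = -(-105)*(-22 - 1)/4*32 = -(-105)*(-23)/4*32 = -105/4*23*32 = -2415/4*32 = -19320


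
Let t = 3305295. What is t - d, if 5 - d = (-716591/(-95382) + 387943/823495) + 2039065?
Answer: 419781542035876721/78546600090 ≈ 5.3444e+6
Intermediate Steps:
d = -160161857491400171/78546600090 (d = 5 - ((-716591/(-95382) + 387943/823495) + 2039065) = 5 - ((-716591*(-1/95382) + 387943*(1/823495)) + 2039065) = 5 - ((716591/95382 + 387943/823495) + 2039065) = 5 - (627111884771/78546600090 + 2039065) = 5 - 1*160162250224400621/78546600090 = 5 - 160162250224400621/78546600090 = -160161857491400171/78546600090 ≈ -2.0391e+6)
t - d = 3305295 - 1*(-160161857491400171/78546600090) = 3305295 + 160161857491400171/78546600090 = 419781542035876721/78546600090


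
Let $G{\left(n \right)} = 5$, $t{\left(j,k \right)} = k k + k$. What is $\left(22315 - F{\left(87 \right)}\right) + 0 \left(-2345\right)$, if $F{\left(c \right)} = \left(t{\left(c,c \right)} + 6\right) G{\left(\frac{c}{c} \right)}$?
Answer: $-15995$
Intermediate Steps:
$t{\left(j,k \right)} = k + k^{2}$ ($t{\left(j,k \right)} = k^{2} + k = k + k^{2}$)
$F{\left(c \right)} = 30 + 5 c \left(1 + c\right)$ ($F{\left(c \right)} = \left(c \left(1 + c\right) + 6\right) 5 = \left(6 + c \left(1 + c\right)\right) 5 = 30 + 5 c \left(1 + c\right)$)
$\left(22315 - F{\left(87 \right)}\right) + 0 \left(-2345\right) = \left(22315 - \left(30 + 5 \cdot 87 \left(1 + 87\right)\right)\right) + 0 \left(-2345\right) = \left(22315 - \left(30 + 5 \cdot 87 \cdot 88\right)\right) + 0 = \left(22315 - \left(30 + 38280\right)\right) + 0 = \left(22315 - 38310\right) + 0 = -15995 + 0 = -15995$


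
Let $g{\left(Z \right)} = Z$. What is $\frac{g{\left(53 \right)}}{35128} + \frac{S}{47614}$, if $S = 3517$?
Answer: $\frac{63034359}{836292296} \approx 0.075374$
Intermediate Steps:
$\frac{g{\left(53 \right)}}{35128} + \frac{S}{47614} = \frac{53}{35128} + \frac{3517}{47614} = \frac{63034359}{836292296}$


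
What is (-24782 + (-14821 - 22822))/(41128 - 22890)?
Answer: -5675/1658 ≈ -3.4228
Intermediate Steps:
(-24782 + (-14821 - 22822))/(41128 - 22890) = (-24782 - 37643)/18238 = -62425*1/18238 = -5675/1658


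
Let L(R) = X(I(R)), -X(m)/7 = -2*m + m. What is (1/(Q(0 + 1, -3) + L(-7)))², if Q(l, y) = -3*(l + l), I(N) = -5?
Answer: 1/1681 ≈ 0.00059488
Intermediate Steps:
X(m) = 7*m (X(m) = -7*(-2*m + m) = -(-7)*m = 7*m)
L(R) = -35 (L(R) = 7*(-5) = -35)
Q(l, y) = -6*l
(1/(Q(0 + 1, -3) + L(-7)))² = (1/(-6*(0 + 1) - 35))² = (1/(-6*1 - 35))² = (1/(-6 - 35))² = (1/(-41))² = (-1/41)² = 1/1681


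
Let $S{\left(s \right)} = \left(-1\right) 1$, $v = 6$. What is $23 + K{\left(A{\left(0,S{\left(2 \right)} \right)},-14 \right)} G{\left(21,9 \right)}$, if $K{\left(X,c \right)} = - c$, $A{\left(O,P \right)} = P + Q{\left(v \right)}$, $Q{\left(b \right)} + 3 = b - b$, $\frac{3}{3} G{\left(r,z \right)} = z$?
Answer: $149$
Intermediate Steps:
$S{\left(s \right)} = -1$
$G{\left(r,z \right)} = z$
$Q{\left(b \right)} = -3$ ($Q{\left(b \right)} = -3 + \left(b - b\right) = -3 + 0 = -3$)
$A{\left(O,P \right)} = -3 + P$ ($A{\left(O,P \right)} = P - 3 = -3 + P$)
$23 + K{\left(A{\left(0,S{\left(2 \right)} \right)},-14 \right)} G{\left(21,9 \right)} = 23 + \left(-1\right) \left(-14\right) 9 = 23 + 14 \cdot 9 = 23 + 126 = 149$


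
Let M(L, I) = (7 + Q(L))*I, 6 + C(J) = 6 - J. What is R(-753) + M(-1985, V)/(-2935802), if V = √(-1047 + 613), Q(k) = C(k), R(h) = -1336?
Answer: -1336 - 996*I*√434/1467901 ≈ -1336.0 - 0.014135*I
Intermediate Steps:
C(J) = -J (C(J) = -6 + (6 - J) = -J)
Q(k) = -k
V = I*√434 (V = √(-434) = I*√434 ≈ 20.833*I)
M(L, I) = I*(7 - L) (M(L, I) = (7 - L)*I = I*(7 - L))
R(-753) + M(-1985, V)/(-2935802) = -1336 + ((I*√434)*(7 - 1*(-1985)))/(-2935802) = -1336 + ((I*√434)*(7 + 1985))*(-1/2935802) = -1336 + ((I*√434)*1992)*(-1/2935802) = -1336 + (1992*I*√434)*(-1/2935802) = -1336 - 996*I*√434/1467901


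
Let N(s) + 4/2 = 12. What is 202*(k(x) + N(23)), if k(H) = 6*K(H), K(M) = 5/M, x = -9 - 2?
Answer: 16160/11 ≈ 1469.1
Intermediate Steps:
N(s) = 10 (N(s) = -2 + 12 = 10)
x = -11
k(H) = 30/H (k(H) = 6*(5/H) = 30/H)
202*(k(x) + N(23)) = 202*(30/(-11) + 10) = 202*(30*(-1/11) + 10) = 202*(-30/11 + 10) = 202*(80/11) = 16160/11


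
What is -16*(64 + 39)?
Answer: -1648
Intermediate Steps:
-16*(64 + 39) = -16*103 = -1648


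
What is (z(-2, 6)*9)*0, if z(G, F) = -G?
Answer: 0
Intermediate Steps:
(z(-2, 6)*9)*0 = (-1*(-2)*9)*0 = (2*9)*0 = 18*0 = 0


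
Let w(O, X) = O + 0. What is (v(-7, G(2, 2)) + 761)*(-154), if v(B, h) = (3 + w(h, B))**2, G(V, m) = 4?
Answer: -124740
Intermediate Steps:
w(O, X) = O
v(B, h) = (3 + h)**2
(v(-7, G(2, 2)) + 761)*(-154) = ((3 + 4)**2 + 761)*(-154) = (7**2 + 761)*(-154) = (49 + 761)*(-154) = 810*(-154) = -124740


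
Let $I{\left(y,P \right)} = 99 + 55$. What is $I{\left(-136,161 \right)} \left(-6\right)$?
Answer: $-924$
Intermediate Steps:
$I{\left(y,P \right)} = 154$
$I{\left(-136,161 \right)} \left(-6\right) = 154 \left(-6\right) = -924$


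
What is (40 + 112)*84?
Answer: 12768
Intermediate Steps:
(40 + 112)*84 = 152*84 = 12768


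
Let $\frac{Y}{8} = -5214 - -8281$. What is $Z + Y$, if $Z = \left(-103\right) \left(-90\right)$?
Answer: $33806$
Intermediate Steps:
$Z = 9270$
$Y = 24536$ ($Y = 8 \left(-5214 - -8281\right) = 8 \left(-5214 + 8281\right) = 8 \cdot 3067 = 24536$)
$Z + Y = 9270 + 24536 = 33806$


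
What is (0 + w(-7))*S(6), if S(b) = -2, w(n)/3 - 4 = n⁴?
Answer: -14430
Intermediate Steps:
w(n) = 12 + 3*n⁴
(0 + w(-7))*S(6) = (0 + (12 + 3*(-7)⁴))*(-2) = (0 + (12 + 3*2401))*(-2) = (0 + (12 + 7203))*(-2) = (0 + 7215)*(-2) = 7215*(-2) = -14430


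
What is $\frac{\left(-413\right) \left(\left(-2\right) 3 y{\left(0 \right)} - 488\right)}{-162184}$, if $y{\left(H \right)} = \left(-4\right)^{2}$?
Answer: $- \frac{30149}{20273} \approx -1.4872$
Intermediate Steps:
$y{\left(H \right)} = 16$
$\frac{\left(-413\right) \left(\left(-2\right) 3 y{\left(0 \right)} - 488\right)}{-162184} = \frac{\left(-413\right) \left(\left(-2\right) 3 \cdot 16 - 488\right)}{-162184} = - 413 \left(\left(-6\right) 16 - 488\right) \left(- \frac{1}{162184}\right) = - 413 \left(-96 - 488\right) \left(- \frac{1}{162184}\right) = \left(-413\right) \left(-584\right) \left(- \frac{1}{162184}\right) = 241192 \left(- \frac{1}{162184}\right) = - \frac{30149}{20273}$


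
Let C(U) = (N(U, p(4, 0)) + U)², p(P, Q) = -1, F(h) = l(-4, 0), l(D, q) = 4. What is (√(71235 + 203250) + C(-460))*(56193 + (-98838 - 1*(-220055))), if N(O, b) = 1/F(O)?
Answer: 299993302305/8 + 177410*√274485 ≈ 3.7592e+10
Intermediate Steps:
F(h) = 4
N(O, b) = ¼ (N(O, b) = 1/4 = ¼)
C(U) = (¼ + U)²
(√(71235 + 203250) + C(-460))*(56193 + (-98838 - 1*(-220055))) = (√(71235 + 203250) + (1 + 4*(-460))²/16)*(56193 + (-98838 - 1*(-220055))) = (√274485 + (1 - 1840)²/16)*(56193 + (-98838 + 220055)) = (√274485 + (1/16)*(-1839)²)*(56193 + 121217) = (√274485 + (1/16)*3381921)*177410 = (√274485 + 3381921/16)*177410 = (3381921/16 + √274485)*177410 = 299993302305/8 + 177410*√274485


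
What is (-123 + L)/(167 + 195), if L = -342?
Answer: -465/362 ≈ -1.2845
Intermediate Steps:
(-123 + L)/(167 + 195) = (-123 - 342)/(167 + 195) = -465/362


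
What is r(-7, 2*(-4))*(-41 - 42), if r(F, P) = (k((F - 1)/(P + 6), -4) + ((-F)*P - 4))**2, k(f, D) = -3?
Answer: -329427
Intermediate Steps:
r(F, P) = (-7 - F*P)**2 (r(F, P) = (-3 + ((-F)*P - 4))**2 = (-3 + (-F*P - 4))**2 = (-3 + (-4 - F*P))**2 = (-7 - F*P)**2)
r(-7, 2*(-4))*(-41 - 42) = (7 - 14*(-4))**2*(-41 - 42) = (7 - 7*(-8))**2*(-83) = (7 + 56)**2*(-83) = 63**2*(-83) = 3969*(-83) = -329427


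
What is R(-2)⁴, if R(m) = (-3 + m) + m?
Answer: 2401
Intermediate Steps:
R(m) = -3 + 2*m
R(-2)⁴ = (-3 + 2*(-2))⁴ = (-3 - 4)⁴ = (-7)⁴ = 2401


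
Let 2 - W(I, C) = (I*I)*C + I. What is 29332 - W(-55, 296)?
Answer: 924675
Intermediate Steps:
W(I, C) = 2 - I - C*I**2 (W(I, C) = 2 - ((I*I)*C + I) = 2 - (I**2*C + I) = 2 - (C*I**2 + I) = 2 - (I + C*I**2) = 2 + (-I - C*I**2) = 2 - I - C*I**2)
29332 - W(-55, 296) = 29332 - (2 - 1*(-55) - 1*296*(-55)**2) = 29332 - (2 + 55 - 1*296*3025) = 29332 - (2 + 55 - 895400) = 29332 - 1*(-895343) = 29332 + 895343 = 924675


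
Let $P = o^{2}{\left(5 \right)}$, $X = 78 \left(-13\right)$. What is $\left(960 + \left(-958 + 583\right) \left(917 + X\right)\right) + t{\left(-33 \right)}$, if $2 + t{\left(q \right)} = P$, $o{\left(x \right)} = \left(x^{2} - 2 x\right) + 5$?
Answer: $37733$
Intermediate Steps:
$o{\left(x \right)} = 5 + x^{2} - 2 x$
$X = -1014$
$P = 400$ ($P = \left(5 + 5^{2} - 10\right)^{2} = \left(5 + 25 - 10\right)^{2} = 20^{2} = 400$)
$t{\left(q \right)} = 398$ ($t{\left(q \right)} = -2 + 400 = 398$)
$\left(960 + \left(-958 + 583\right) \left(917 + X\right)\right) + t{\left(-33 \right)} = \left(960 + \left(-958 + 583\right) \left(917 - 1014\right)\right) + 398 = \left(960 - -36375\right) + 398 = \left(960 + 36375\right) + 398 = 37335 + 398 = 37733$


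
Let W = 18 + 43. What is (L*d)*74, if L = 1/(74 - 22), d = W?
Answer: 2257/26 ≈ 86.808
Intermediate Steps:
W = 61
d = 61
L = 1/52 ≈ 0.019231
(L*d)*74 = ((1/52)*61)*74 = (61/52)*74 = 2257/26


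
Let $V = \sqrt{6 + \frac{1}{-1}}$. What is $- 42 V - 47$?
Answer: $-47 - 42 \sqrt{5} \approx -140.91$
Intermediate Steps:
$V = \sqrt{5}$ ($V = \sqrt{6 - 1} = \sqrt{5} \approx 2.2361$)
$- 42 V - 47 = - 42 \sqrt{5} - 47 = -47 - 42 \sqrt{5}$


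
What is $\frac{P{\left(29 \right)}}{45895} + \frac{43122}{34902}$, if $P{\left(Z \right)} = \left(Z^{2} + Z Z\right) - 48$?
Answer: $\frac{339352343}{266971215} \approx 1.2711$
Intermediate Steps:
$P{\left(Z \right)} = -48 + 2 Z^{2}$ ($P{\left(Z \right)} = \left(Z^{2} + Z^{2}\right) - 48 = 2 Z^{2} - 48 = -48 + 2 Z^{2}$)
$\frac{P{\left(29 \right)}}{45895} + \frac{43122}{34902} = \frac{-48 + 2 \cdot 29^{2}}{45895} + \frac{43122}{34902} = \left(-48 + 2 \cdot 841\right) \frac{1}{45895} + 43122 \cdot \frac{1}{34902} = \left(-48 + 1682\right) \frac{1}{45895} + \frac{7187}{5817} = 1634 \cdot \frac{1}{45895} + \frac{7187}{5817} = \frac{1634}{45895} + \frac{7187}{5817} = \frac{339352343}{266971215}$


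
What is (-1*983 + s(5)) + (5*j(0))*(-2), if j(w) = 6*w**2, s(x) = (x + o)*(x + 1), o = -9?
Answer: -1007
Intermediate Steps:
s(x) = (1 + x)*(-9 + x) (s(x) = (x - 9)*(x + 1) = (-9 + x)*(1 + x) = (1 + x)*(-9 + x))
(-1*983 + s(5)) + (5*j(0))*(-2) = (-1*983 + (-9 + 5**2 - 8*5)) + (5*(6*0**2))*(-2) = (-983 + (-9 + 25 - 40)) + (5*(6*0))*(-2) = (-983 - 24) + (5*0)*(-2) = -1007 + 0*(-2) = -1007 + 0 = -1007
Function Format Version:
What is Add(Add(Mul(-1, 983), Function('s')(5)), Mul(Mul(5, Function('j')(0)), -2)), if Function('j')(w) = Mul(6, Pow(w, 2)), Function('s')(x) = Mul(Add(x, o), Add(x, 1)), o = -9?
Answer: -1007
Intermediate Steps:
Function('s')(x) = Mul(Add(1, x), Add(-9, x)) (Function('s')(x) = Mul(Add(x, -9), Add(x, 1)) = Mul(Add(-9, x), Add(1, x)) = Mul(Add(1, x), Add(-9, x)))
Add(Add(Mul(-1, 983), Function('s')(5)), Mul(Mul(5, Function('j')(0)), -2)) = Add(Add(Mul(-1, 983), Add(-9, Pow(5, 2), Mul(-8, 5))), Mul(Mul(5, Mul(6, Pow(0, 2))), -2)) = Add(Add(-983, Add(-9, 25, -40)), Mul(Mul(5, Mul(6, 0)), -2)) = Add(Add(-983, -24), Mul(Mul(5, 0), -2)) = Add(-1007, Mul(0, -2)) = Add(-1007, 0) = -1007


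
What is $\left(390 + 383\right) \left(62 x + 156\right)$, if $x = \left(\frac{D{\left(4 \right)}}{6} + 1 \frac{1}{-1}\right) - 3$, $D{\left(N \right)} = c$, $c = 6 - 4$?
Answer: $- \frac{165422}{3} \approx -55141.0$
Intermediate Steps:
$c = 2$
$D{\left(N \right)} = 2$
$x = - \frac{11}{3}$ ($x = \left(\frac{2}{6} + 1 \frac{1}{-1}\right) - 3 = \left(2 \cdot \frac{1}{6} + 1 \left(-1\right)\right) - 3 = \left(\frac{1}{3} - 1\right) - 3 = - \frac{2}{3} - 3 = - \frac{11}{3} \approx -3.6667$)
$\left(390 + 383\right) \left(62 x + 156\right) = \left(390 + 383\right) \left(62 \left(- \frac{11}{3}\right) + 156\right) = 773 \left(- \frac{682}{3} + 156\right) = 773 \left(- \frac{214}{3}\right) = - \frac{165422}{3}$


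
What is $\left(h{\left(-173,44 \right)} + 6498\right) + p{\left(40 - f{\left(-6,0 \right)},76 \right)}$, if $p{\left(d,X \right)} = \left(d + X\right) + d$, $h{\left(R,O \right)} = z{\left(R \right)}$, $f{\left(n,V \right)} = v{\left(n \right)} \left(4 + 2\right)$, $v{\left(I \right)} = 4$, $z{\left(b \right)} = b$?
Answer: $6433$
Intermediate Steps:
$f{\left(n,V \right)} = 24$ ($f{\left(n,V \right)} = 4 \left(4 + 2\right) = 4 \cdot 6 = 24$)
$h{\left(R,O \right)} = R$
$p{\left(d,X \right)} = X + 2 d$ ($p{\left(d,X \right)} = \left(X + d\right) + d = X + 2 d$)
$\left(h{\left(-173,44 \right)} + 6498\right) + p{\left(40 - f{\left(-6,0 \right)},76 \right)} = \left(-173 + 6498\right) + \left(76 + 2 \left(40 - 24\right)\right) = 6325 + \left(76 + 2 \left(40 - 24\right)\right) = 6325 + \left(76 + 2 \cdot 16\right) = 6325 + \left(76 + 32\right) = 6325 + 108 = 6433$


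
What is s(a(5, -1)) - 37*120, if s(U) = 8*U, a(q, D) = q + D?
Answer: -4408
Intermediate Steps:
a(q, D) = D + q
s(a(5, -1)) - 37*120 = 8*(-1 + 5) - 37*120 = 8*4 - 4440 = 32 - 4440 = -4408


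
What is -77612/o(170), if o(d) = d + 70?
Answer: -19403/60 ≈ -323.38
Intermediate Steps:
o(d) = 70 + d
-77612/o(170) = -77612/(70 + 170) = -77612/240 = -77612*1/240 = -19403/60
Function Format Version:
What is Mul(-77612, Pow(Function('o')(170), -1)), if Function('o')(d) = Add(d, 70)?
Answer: Rational(-19403, 60) ≈ -323.38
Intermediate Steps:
Function('o')(d) = Add(70, d)
Mul(-77612, Pow(Function('o')(170), -1)) = Mul(-77612, Pow(Add(70, 170), -1)) = Mul(-77612, Pow(240, -1)) = Mul(-77612, Rational(1, 240)) = Rational(-19403, 60)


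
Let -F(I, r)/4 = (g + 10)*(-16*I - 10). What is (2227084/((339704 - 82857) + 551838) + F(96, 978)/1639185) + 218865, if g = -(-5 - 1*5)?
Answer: 58025552639037893/265116864345 ≈ 2.1887e+5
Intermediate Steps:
g = 10 (g = -(-5 - 5) = -1*(-10) = 10)
F(I, r) = 800 + 1280*I (F(I, r) = -4*(10 + 10)*(-16*I - 10) = -80*(-10 - 16*I) = -4*(-200 - 320*I) = 800 + 1280*I)
(2227084/((339704 - 82857) + 551838) + F(96, 978)/1639185) + 218865 = (2227084/((339704 - 82857) + 551838) + (800 + 1280*96)/1639185) + 218865 = (2227084/(256847 + 551838) + (800 + 122880)*(1/1639185)) + 218865 = (2227084/808685 + 123680*(1/1639185)) + 218865 = (2227084*(1/808685) + 24736/327837) + 218865 = (2227084/808685 + 24736/327837) + 218865 = 750124169468/265116864345 + 218865 = 58025552639037893/265116864345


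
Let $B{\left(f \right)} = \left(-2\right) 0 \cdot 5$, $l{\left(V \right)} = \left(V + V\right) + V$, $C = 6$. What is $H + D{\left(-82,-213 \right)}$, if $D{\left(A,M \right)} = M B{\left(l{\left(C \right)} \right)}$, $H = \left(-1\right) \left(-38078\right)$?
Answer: $38078$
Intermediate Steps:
$l{\left(V \right)} = 3 V$ ($l{\left(V \right)} = 2 V + V = 3 V$)
$B{\left(f \right)} = 0$ ($B{\left(f \right)} = 0 \cdot 5 = 0$)
$H = 38078$
$D{\left(A,M \right)} = 0$ ($D{\left(A,M \right)} = M 0 = 0$)
$H + D{\left(-82,-213 \right)} = 38078 + 0 = 38078$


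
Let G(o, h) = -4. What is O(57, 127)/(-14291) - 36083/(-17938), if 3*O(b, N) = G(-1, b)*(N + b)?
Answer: 1560188827/769055874 ≈ 2.0287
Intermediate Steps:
O(b, N) = -4*N/3 - 4*b/3 (O(b, N) = (-4*(N + b))/3 = (-4*N - 4*b)/3 = -4*N/3 - 4*b/3)
O(57, 127)/(-14291) - 36083/(-17938) = (-4/3*127 - 4/3*57)/(-14291) - 36083/(-17938) = (-508/3 - 76)*(-1/14291) - 36083*(-1/17938) = -736/3*(-1/14291) + 36083/17938 = 736/42873 + 36083/17938 = 1560188827/769055874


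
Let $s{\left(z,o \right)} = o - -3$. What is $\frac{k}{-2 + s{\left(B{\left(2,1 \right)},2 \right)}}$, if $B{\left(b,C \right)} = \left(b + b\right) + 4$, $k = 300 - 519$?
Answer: $-73$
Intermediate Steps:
$k = -219$ ($k = 300 - 519 = -219$)
$B{\left(b,C \right)} = 4 + 2 b$ ($B{\left(b,C \right)} = 2 b + 4 = 4 + 2 b$)
$s{\left(z,o \right)} = 3 + o$ ($s{\left(z,o \right)} = o + 3 = 3 + o$)
$\frac{k}{-2 + s{\left(B{\left(2,1 \right)},2 \right)}} = - \frac{219}{-2 + \left(3 + 2\right)} = - \frac{219}{-2 + 5} = - \frac{219}{3} = \left(-219\right) \frac{1}{3} = -73$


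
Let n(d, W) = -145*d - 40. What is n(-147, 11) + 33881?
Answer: 55156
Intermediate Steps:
n(d, W) = -40 - 145*d
n(-147, 11) + 33881 = (-40 - 145*(-147)) + 33881 = (-40 + 21315) + 33881 = 21275 + 33881 = 55156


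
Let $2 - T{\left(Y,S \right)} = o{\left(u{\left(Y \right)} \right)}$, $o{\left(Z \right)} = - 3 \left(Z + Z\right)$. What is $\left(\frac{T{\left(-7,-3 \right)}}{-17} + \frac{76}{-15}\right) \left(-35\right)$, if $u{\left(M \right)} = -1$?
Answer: $\frac{8624}{51} \approx 169.1$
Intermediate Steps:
$o{\left(Z \right)} = - 6 Z$ ($o{\left(Z \right)} = - 3 \cdot 2 Z = - 6 Z$)
$T{\left(Y,S \right)} = -4$ ($T{\left(Y,S \right)} = 2 - \left(-6\right) \left(-1\right) = 2 - 6 = -4$)
$\left(\frac{T{\left(-7,-3 \right)}}{-17} + \frac{76}{-15}\right) \left(-35\right) = \left(- \frac{4}{-17} + \frac{76}{-15}\right) \left(-35\right) = \left(\left(-4\right) \left(- \frac{1}{17}\right) + 76 \left(- \frac{1}{15}\right)\right) \left(-35\right) = \left(\frac{4}{17} - \frac{76}{15}\right) \left(-35\right) = \left(- \frac{1232}{255}\right) \left(-35\right) = \frac{8624}{51}$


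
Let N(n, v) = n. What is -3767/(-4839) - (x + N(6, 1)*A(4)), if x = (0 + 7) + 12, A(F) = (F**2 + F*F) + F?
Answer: -1133398/4839 ≈ -234.22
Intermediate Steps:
A(F) = F + 2*F**2 (A(F) = (F**2 + F**2) + F = 2*F**2 + F = F + 2*F**2)
x = 19 (x = 7 + 12 = 19)
-3767/(-4839) - (x + N(6, 1)*A(4)) = -3767/(-4839) - (19 + 6*(4*(1 + 2*4))) = -3767*(-1/4839) - (19 + 6*(4*(1 + 8))) = 3767/4839 - (19 + 6*(4*9)) = 3767/4839 - (19 + 6*36) = 3767/4839 - (19 + 216) = 3767/4839 - 1*235 = 3767/4839 - 235 = -1133398/4839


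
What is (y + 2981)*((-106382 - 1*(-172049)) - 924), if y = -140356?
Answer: -8894069625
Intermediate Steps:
(y + 2981)*((-106382 - 1*(-172049)) - 924) = (-140356 + 2981)*((-106382 - 1*(-172049)) - 924) = -137375*((-106382 + 172049) - 924) = -137375*(65667 - 924) = -137375*64743 = -8894069625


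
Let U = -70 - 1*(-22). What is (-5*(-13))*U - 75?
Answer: -3195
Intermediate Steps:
U = -48 (U = -70 + 22 = -48)
(-5*(-13))*U - 75 = -5*(-13)*(-48) - 75 = 65*(-48) - 75 = -3120 - 75 = -3195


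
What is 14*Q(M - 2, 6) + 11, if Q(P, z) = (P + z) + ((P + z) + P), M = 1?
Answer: 137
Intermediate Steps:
Q(P, z) = 2*z + 3*P (Q(P, z) = (P + z) + (z + 2*P) = 2*z + 3*P)
14*Q(M - 2, 6) + 11 = 14*(2*6 + 3*(1 - 2)) + 11 = 14*(12 + 3*(-1)) + 11 = 14*(12 - 3) + 11 = 14*9 + 11 = 126 + 11 = 137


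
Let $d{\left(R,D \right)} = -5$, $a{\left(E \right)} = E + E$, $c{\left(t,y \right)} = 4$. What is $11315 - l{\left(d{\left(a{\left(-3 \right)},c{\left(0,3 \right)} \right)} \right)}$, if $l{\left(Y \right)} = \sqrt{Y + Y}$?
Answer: $11315 - i \sqrt{10} \approx 11315.0 - 3.1623 i$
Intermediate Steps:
$a{\left(E \right)} = 2 E$
$l{\left(Y \right)} = \sqrt{2} \sqrt{Y}$ ($l{\left(Y \right)} = \sqrt{2 Y} = \sqrt{2} \sqrt{Y}$)
$11315 - l{\left(d{\left(a{\left(-3 \right)},c{\left(0,3 \right)} \right)} \right)} = 11315 - \sqrt{2} \sqrt{-5} = 11315 - \sqrt{2} i \sqrt{5} = 11315 - i \sqrt{10}$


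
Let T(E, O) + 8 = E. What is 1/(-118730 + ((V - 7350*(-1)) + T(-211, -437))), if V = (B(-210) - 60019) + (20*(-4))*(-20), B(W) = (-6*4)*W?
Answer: -1/164978 ≈ -6.0614e-6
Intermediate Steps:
T(E, O) = -8 + E
B(W) = -24*W
V = -53379 (V = (-24*(-210) - 60019) + (20*(-4))*(-20) = (5040 - 60019) - 80*(-20) = -54979 + 1600 = -53379)
1/(-118730 + ((V - 7350*(-1)) + T(-211, -437))) = 1/(-118730 + ((-53379 - 7350*(-1)) + (-8 - 211))) = 1/(-118730 + ((-53379 + 7350) - 219)) = 1/(-118730 + (-46029 - 219)) = 1/(-118730 - 46248) = 1/(-164978) = -1/164978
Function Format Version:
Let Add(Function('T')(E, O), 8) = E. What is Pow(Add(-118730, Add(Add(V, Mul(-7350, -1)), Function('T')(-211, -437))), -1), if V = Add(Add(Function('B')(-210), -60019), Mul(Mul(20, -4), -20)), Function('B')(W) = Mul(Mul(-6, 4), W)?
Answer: Rational(-1, 164978) ≈ -6.0614e-6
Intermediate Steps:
Function('T')(E, O) = Add(-8, E)
Function('B')(W) = Mul(-24, W)
V = -53379 (V = Add(Add(Mul(-24, -210), -60019), Mul(Mul(20, -4), -20)) = Add(Add(5040, -60019), Mul(-80, -20)) = Add(-54979, 1600) = -53379)
Pow(Add(-118730, Add(Add(V, Mul(-7350, -1)), Function('T')(-211, -437))), -1) = Pow(Add(-118730, Add(Add(-53379, Mul(-7350, -1)), Add(-8, -211))), -1) = Pow(Add(-118730, Add(Add(-53379, 7350), -219)), -1) = Pow(Add(-118730, Add(-46029, -219)), -1) = Pow(Add(-118730, -46248), -1) = Pow(-164978, -1) = Rational(-1, 164978)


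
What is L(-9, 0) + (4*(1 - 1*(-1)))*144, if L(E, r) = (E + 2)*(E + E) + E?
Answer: 1269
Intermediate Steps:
L(E, r) = E + 2*E*(2 + E) (L(E, r) = (2 + E)*(2*E) + E = 2*E*(2 + E) + E = E + 2*E*(2 + E))
L(-9, 0) + (4*(1 - 1*(-1)))*144 = -9*(5 + 2*(-9)) + (4*(1 - 1*(-1)))*144 = -9*(5 - 18) + (4*(1 + 1))*144 = -9*(-13) + (4*2)*144 = 117 + 8*144 = 117 + 1152 = 1269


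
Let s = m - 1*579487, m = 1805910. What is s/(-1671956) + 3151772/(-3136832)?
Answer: -51799471693/29799119792 ≈ -1.7383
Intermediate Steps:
s = 1226423 (s = 1805910 - 1*579487 = 1805910 - 579487 = 1226423)
s/(-1671956) + 3151772/(-3136832) = 1226423/(-1671956) + 3151772/(-3136832) = 1226423*(-1/1671956) + 3151772*(-1/3136832) = -111493/151996 - 787943/784208 = -51799471693/29799119792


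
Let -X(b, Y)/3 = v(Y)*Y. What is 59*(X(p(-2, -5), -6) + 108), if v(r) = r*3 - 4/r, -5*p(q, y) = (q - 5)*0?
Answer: -12036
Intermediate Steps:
p(q, y) = 0 (p(q, y) = -(q - 5)*0/5 = -(-5 + q)*0/5 = -1/5*0 = 0)
v(r) = -4/r + 3*r (v(r) = 3*r - 4/r = -4/r + 3*r)
X(b, Y) = -3*Y*(-4/Y + 3*Y) (X(b, Y) = -3*(-4/Y + 3*Y)*Y = -3*Y*(-4/Y + 3*Y))
59*(X(p(-2, -5), -6) + 108) = 59*((12 - 9*(-6)**2) + 108) = 59*((12 - 9*36) + 108) = 59*((12 - 324) + 108) = 59*(-312 + 108) = 59*(-204) = -12036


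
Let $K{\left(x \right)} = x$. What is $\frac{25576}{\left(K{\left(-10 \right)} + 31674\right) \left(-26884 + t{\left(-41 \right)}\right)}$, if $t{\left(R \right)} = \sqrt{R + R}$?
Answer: $- \frac{21487037}{715160667851} - \frac{3197 i \sqrt{82}}{2860642671404} \approx -3.0045 \cdot 10^{-5} - 1.012 \cdot 10^{-8} i$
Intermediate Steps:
$t{\left(R \right)} = \sqrt{2} \sqrt{R}$ ($t{\left(R \right)} = \sqrt{2 R} = \sqrt{2} \sqrt{R}$)
$\frac{25576}{\left(K{\left(-10 \right)} + 31674\right) \left(-26884 + t{\left(-41 \right)}\right)} = \frac{25576}{\left(-10 + 31674\right) \left(-26884 + \sqrt{2} \sqrt{-41}\right)} = \frac{25576}{31664 \left(-26884 + \sqrt{2} i \sqrt{41}\right)} = \frac{25576}{31664 \left(-26884 + i \sqrt{82}\right)} = \frac{25576}{-851254976 + 31664 i \sqrt{82}}$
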